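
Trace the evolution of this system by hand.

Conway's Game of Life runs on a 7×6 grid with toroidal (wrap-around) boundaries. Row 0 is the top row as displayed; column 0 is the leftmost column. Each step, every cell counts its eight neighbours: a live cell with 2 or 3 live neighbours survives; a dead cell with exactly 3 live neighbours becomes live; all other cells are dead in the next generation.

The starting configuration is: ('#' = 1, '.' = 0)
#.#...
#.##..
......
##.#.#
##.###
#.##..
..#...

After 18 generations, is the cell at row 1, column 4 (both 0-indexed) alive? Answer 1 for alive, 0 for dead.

1

0) #.#...
#.##..
......
##.#.#
##.###
#.##..
..#...
1) ..#...
..##..
...###
.#.#..
......
#.....
..#...
2) .##...
..#...
......
..##..
......
......
.#....
3) .##...
.##...
..##..
......
......
......
.##...
4) #..#..
......
.###..
......
......
......
.##...
5) .##...
.#.#..
..#...
..#...
......
......
.##...
6) #..#..
.#.#..
.###..
......
......
......
.##...
7) #..#..
##.##.
.#.#..
..#...
......
......
.##...
8) #..###
##.###
##.##.
..#...
......
......
.##...
9) ......
......
......
.###..
......
......
######
10) ######
......
..#...
..#...
..#...
######
######
11) ......
#...##
......
.###..
#...##
......
......
12) .....#
.....#
######
######
######
.....#
......
13) ......
.###..
......
......
......
.###.#
......
14) ..#...
..#...
..#...
......
..#...
..#...
..#...
15) .###..
.###..
......
......
......
.###..
.###..
16) #...#.
.#.#..
..#...
......
..#...
.#.#..
#...#.
17) ##.##.
.###..
..#...
......
..#...
.###..
##.##.
18) ......
#...#.
.###..
......
.###..
#...#.
......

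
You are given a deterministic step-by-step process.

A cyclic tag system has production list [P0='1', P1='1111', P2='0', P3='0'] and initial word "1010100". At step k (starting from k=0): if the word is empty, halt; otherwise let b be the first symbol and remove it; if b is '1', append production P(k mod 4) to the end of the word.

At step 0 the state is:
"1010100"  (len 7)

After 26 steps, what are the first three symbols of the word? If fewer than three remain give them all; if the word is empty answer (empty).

100

0) "1010100"  (len 7)
1) "0101001"  (len 7)
2) "101001"  (len 6)
3) "010010"  (len 6)
4) "10010"  (len 5)
5) "00101"  (len 5)
6) "0101"  (len 4)
7) "101"  (len 3)
8) "010"  (len 3)
9) "10"  (len 2)
10) "01111"  (len 5)
11) "1111"  (len 4)
12) "1110"  (len 4)
13) "1101"  (len 4)
14) "1011111"  (len 7)
15) "0111110"  (len 7)
16) "111110"  (len 6)
17) "111101"  (len 6)
18) "111011111"  (len 9)
19) "110111110"  (len 9)
20) "101111100"  (len 9)
21) "011111001"  (len 9)
22) "11111001"  (len 8)
23) "11110010"  (len 8)
24) "11100100"  (len 8)
25) "11001001"  (len 8)
26) "10010011111"  (len 11)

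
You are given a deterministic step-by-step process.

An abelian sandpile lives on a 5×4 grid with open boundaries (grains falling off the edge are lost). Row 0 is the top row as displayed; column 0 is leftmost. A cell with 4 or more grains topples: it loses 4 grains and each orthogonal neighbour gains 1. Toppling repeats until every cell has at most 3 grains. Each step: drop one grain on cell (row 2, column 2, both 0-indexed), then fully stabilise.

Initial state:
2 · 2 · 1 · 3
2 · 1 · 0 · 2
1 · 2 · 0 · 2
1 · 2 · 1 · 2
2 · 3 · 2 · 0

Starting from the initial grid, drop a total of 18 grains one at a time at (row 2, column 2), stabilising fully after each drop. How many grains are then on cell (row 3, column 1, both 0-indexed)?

3

0) 2 · 2 · 1 · 3
2 · 1 · 0 · 2
1 · 2 · 0 · 2
1 · 2 · 1 · 2
2 · 3 · 2 · 0
1) 2 · 2 · 1 · 3
2 · 1 · 0 · 2
1 · 2 · 1 · 2
1 · 2 · 1 · 2
2 · 3 · 2 · 0
2) 2 · 2 · 1 · 3
2 · 1 · 0 · 2
1 · 2 · 2 · 2
1 · 2 · 1 · 2
2 · 3 · 2 · 0
3) 2 · 2 · 1 · 3
2 · 1 · 0 · 2
1 · 2 · 3 · 2
1 · 2 · 1 · 2
2 · 3 · 2 · 0
4) 2 · 2 · 1 · 3
2 · 1 · 1 · 2
1 · 3 · 0 · 3
1 · 2 · 2 · 2
2 · 3 · 2 · 0
5) 2 · 2 · 1 · 3
2 · 1 · 1 · 2
1 · 3 · 1 · 3
1 · 2 · 2 · 2
2 · 3 · 2 · 0
6) 2 · 2 · 1 · 3
2 · 1 · 1 · 2
1 · 3 · 2 · 3
1 · 2 · 2 · 2
2 · 3 · 2 · 0
7) 2 · 2 · 1 · 3
2 · 1 · 1 · 2
1 · 3 · 3 · 3
1 · 2 · 2 · 2
2 · 3 · 2 · 0
8) 2 · 2 · 1 · 3
2 · 2 · 2 · 3
2 · 0 · 2 · 0
1 · 3 · 3 · 3
2 · 3 · 2 · 0
9) 2 · 2 · 1 · 3
2 · 2 · 2 · 3
2 · 0 · 3 · 0
1 · 3 · 3 · 3
2 · 3 · 2 · 0
10) 2 · 2 · 1 · 3
2 · 2 · 3 · 3
2 · 2 · 1 · 2
2 · 1 · 3 · 0
3 · 1 · 0 · 2
11) 2 · 2 · 1 · 3
2 · 2 · 3 · 3
2 · 2 · 2 · 2
2 · 1 · 3 · 0
3 · 1 · 0 · 2
12) 2 · 2 · 1 · 3
2 · 2 · 3 · 3
2 · 2 · 3 · 2
2 · 1 · 3 · 0
3 · 1 · 0 · 2
13) 2 · 2 · 3 · 0
2 · 3 · 1 · 2
2 · 3 · 3 · 0
2 · 2 · 0 · 2
3 · 1 · 1 · 2
14) 2 · 3 · 3 · 0
3 · 0 · 3 · 2
3 · 1 · 1 · 1
2 · 3 · 1 · 2
3 · 1 · 1 · 2
15) 2 · 3 · 3 · 0
3 · 0 · 3 · 2
3 · 1 · 2 · 1
2 · 3 · 1 · 2
3 · 1 · 1 · 2
16) 2 · 3 · 3 · 0
3 · 0 · 3 · 2
3 · 1 · 3 · 1
2 · 3 · 1 · 2
3 · 1 · 1 · 2
17) 3 · 0 · 1 · 1
3 · 2 · 1 · 3
3 · 2 · 1 · 2
2 · 3 · 2 · 2
3 · 1 · 1 · 2
18) 3 · 0 · 1 · 1
3 · 2 · 1 · 3
3 · 2 · 2 · 2
2 · 3 · 2 · 2
3 · 1 · 1 · 2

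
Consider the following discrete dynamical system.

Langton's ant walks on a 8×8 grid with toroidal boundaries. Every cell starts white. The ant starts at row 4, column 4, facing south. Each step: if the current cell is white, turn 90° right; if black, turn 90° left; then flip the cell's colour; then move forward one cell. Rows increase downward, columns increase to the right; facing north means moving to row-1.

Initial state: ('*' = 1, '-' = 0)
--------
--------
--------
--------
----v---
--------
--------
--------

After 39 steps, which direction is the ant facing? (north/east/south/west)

[0] --------
--------
--------
--------
----v---
--------
--------
--------
[1] --------
--------
--------
--------
---<*---
--------
--------
--------
[2] --------
--------
--------
---^----
---**---
--------
--------
--------
[3] --------
--------
--------
---*>---
---**---
--------
--------
--------
[4] --------
--------
--------
---**---
---*v---
--------
--------
--------
[5] --------
--------
--------
---**---
---*->--
--------
--------
--------
[6] --------
--------
--------
---**---
---*-*--
-----v--
--------
--------
[7] --------
--------
--------
---**---
---*-*--
----<*--
--------
--------
[8] --------
--------
--------
---**---
---*^*--
----**--
--------
--------
[9] --------
--------
--------
---**---
---**>--
----**--
--------
--------
[10] --------
--------
--------
---**^--
---**---
----**--
--------
--------
[11] --------
--------
--------
---***>-
---**---
----**--
--------
--------
[12] --------
--------
--------
---****-
---**-v-
----**--
--------
--------
[13] --------
--------
--------
---****-
---**<*-
----**--
--------
--------
[14] --------
--------
--------
---**^*-
---****-
----**--
--------
--------
[15] --------
--------
--------
---*<-*-
---****-
----**--
--------
--------
[16] --------
--------
--------
---*--*-
---*v**-
----**--
--------
--------
[17] --------
--------
--------
---*--*-
---*->*-
----**--
--------
--------
[18] --------
--------
--------
---*-^*-
---*--*-
----**--
--------
--------
[19] --------
--------
--------
---*-*>-
---*--*-
----**--
--------
--------
[20] --------
--------
------^-
---*-*--
---*--*-
----**--
--------
--------
[21] --------
--------
------*>
---*-*--
---*--*-
----**--
--------
--------
[22] --------
--------
------**
---*-*-v
---*--*-
----**--
--------
--------
[23] --------
--------
------**
---*-*<*
---*--*-
----**--
--------
--------
[24] --------
--------
------^*
---*-***
---*--*-
----**--
--------
--------
[25] --------
--------
-----<-*
---*-***
---*--*-
----**--
--------
--------
[26] --------
-----^--
-----*-*
---*-***
---*--*-
----**--
--------
--------
[27] --------
-----*>-
-----*-*
---*-***
---*--*-
----**--
--------
--------
[28] --------
-----**-
-----*v*
---*-***
---*--*-
----**--
--------
--------
[29] --------
-----**-
-----<**
---*-***
---*--*-
----**--
--------
--------
[30] --------
-----**-
------**
---*-v**
---*--*-
----**--
--------
--------
[31] --------
-----**-
------**
---*-->*
---*--*-
----**--
--------
--------
[32] --------
-----**-
------^*
---*---*
---*--*-
----**--
--------
--------
[33] --------
-----**-
-----<-*
---*---*
---*--*-
----**--
--------
--------
[34] --------
-----^*-
-----*-*
---*---*
---*--*-
----**--
--------
--------
[35] --------
----<-*-
-----*-*
---*---*
---*--*-
----**--
--------
--------
[36] ----^---
----*-*-
-----*-*
---*---*
---*--*-
----**--
--------
--------
[37] ----*>--
----*-*-
-----*-*
---*---*
---*--*-
----**--
--------
--------
[38] ----**--
----*v*-
-----*-*
---*---*
---*--*-
----**--
--------
--------
[39] ----**--
----<**-
-----*-*
---*---*
---*--*-
----**--
--------
--------

west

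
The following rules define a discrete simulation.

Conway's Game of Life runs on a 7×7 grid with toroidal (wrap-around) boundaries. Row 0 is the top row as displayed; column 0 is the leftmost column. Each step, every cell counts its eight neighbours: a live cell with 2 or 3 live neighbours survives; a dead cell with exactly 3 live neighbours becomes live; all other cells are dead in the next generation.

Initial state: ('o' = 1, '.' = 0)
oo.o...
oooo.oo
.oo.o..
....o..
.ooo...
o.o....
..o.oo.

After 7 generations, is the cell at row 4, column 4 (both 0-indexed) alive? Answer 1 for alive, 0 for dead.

0

0) oo.o...
oooo.oo
.oo.o..
....o..
.ooo...
o.o....
..o.oo.
1) .......
.....oo
....o.o
....o..
.ooo...
....o..
o.o.o.o
2) o......
.....oo
....o.o
..o.oo.
..ooo..
o...oo.
...o.o.
3) ....oo.
o....oo
...oo.o
..o....
.oo...o
..o..oo
.....o.
4) ....o..
o..o...
o..oo.o
ooo..o.
oooo.oo
ooo..oo
.......
5) .......
o..o.oo
...ooo.
.......
...o...
...ooo.
oo...oo
6) .o..o..
...o.oo
...o.o.
...o...
...o...
o.oo.o.
o....oo
7) ....o..
..oo.oo
..oo.oo
..oo...
...o...
oooo.o.
o.oo.o.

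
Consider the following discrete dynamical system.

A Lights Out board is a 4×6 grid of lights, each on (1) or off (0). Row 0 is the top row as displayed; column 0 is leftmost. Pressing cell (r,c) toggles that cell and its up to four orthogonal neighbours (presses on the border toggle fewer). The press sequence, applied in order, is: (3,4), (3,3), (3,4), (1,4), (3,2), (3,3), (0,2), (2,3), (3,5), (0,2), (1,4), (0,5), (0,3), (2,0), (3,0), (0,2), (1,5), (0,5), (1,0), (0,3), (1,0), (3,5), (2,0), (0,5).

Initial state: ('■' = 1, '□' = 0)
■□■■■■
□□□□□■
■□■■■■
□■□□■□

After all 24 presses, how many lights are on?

12

k=0  ■□■■■■
□□□□□■
■□■■■■
□■□□■□
k=1  ■□■■■■
□□□□□■
■□■■□■
□■□■□■
k=2  ■□■■■■
□□□□□■
■□■□□■
□■■□■■
k=3  ■□■■■■
□□□□□■
■□■□■■
□■■■□□
k=4  ■□■■□■
□□□■■□
■□■□□■
□■■■□□
k=5  ■□■■□■
□□□■■□
■□□□□■
□□□□□□
k=6  ■□■■□■
□□□■■□
■□□■□■
□□■■■□
k=7  ■■□□□■
□□■■■□
■□□■□■
□□■■■□
k=8  ■■□□□■
□□■□■□
■□■□■■
□□■□■□
k=9  ■■□□□■
□□■□■□
■□■□■□
□□■□□■
k=10  ■□■■□■
□□□□■□
■□■□■□
□□■□□■
k=11  ■□■■■■
□□□■□■
■□■□□□
□□■□□■
k=12  ■□■■□□
□□□■□□
■□■□□□
□□■□□■
k=13  ■□□□■□
□□□□□□
■□■□□□
□□■□□■
k=14  ■□□□■□
■□□□□□
□■■□□□
■□■□□■
k=15  ■□□□■□
■□□□□□
■■■□□□
□■■□□■
k=16  ■■■■■□
■□■□□□
■■■□□□
□■■□□■
k=17  ■■■■■■
■□■□■■
■■■□□■
□■■□□■
k=18  ■■■■□□
■□■□■□
■■■□□■
□■■□□■
k=19  □■■■□□
□■■□■□
□■■□□■
□■■□□■
k=20  □■□□■□
□■■■■□
□■■□□■
□■■□□■
k=21  ■■□□■□
■□■■■□
■■■□□■
□■■□□■
k=22  ■■□□■□
■□■■■□
■■■□□□
□■■□■□
k=23  ■■□□■□
□□■■■□
□□■□□□
■■■□■□
k=24  ■■□□□■
□□■■■■
□□■□□□
■■■□■□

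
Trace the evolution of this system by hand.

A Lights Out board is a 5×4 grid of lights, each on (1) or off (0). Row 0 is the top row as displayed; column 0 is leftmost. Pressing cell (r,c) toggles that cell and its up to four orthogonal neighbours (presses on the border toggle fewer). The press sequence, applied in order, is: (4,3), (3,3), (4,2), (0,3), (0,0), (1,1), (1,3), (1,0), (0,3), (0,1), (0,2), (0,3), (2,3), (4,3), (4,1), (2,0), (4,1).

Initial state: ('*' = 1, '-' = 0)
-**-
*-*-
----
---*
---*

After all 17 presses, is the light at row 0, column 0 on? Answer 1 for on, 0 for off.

1

step 0: -**-
*-*-
----
---*
---*
step 1: -**-
*-*-
----
----
--*-
step 2: -**-
*-*-
---*
--**
--**
step 3: -**-
*-*-
---*
---*
-*--
step 4: -*-*
*-**
---*
---*
-*--
step 5: *--*
--**
---*
---*
-*--
step 6: **-*
**-*
-*-*
---*
-*--
step 7: **--
***-
-*--
---*
-*--
step 8: -*--
--*-
**--
---*
-*--
step 9: -***
--**
**--
---*
-*--
step 10: *--*
-***
**--
---*
-*--
step 11: ***-
-*-*
**--
---*
-*--
step 12: **-*
-*--
**--
---*
-*--
step 13: **-*
-*-*
****
----
-*--
step 14: **-*
-*-*
****
---*
-***
step 15: **-*
-*-*
****
-*-*
*--*
step 16: **-*
**-*
--**
**-*
*--*
step 17: **-*
**-*
--**
*--*
-***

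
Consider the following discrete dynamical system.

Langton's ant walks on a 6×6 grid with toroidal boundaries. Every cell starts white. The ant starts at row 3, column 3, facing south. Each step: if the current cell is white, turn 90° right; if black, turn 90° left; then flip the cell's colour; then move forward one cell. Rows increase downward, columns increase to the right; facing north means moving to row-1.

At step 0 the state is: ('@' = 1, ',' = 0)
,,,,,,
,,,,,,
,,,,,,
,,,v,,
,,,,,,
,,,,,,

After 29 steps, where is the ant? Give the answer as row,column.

step 0: ,,,,,,
,,,,,,
,,,,,,
,,,v,,
,,,,,,
,,,,,,
step 1: ,,,,,,
,,,,,,
,,,,,,
,,<@,,
,,,,,,
,,,,,,
step 2: ,,,,,,
,,,,,,
,,^,,,
,,@@,,
,,,,,,
,,,,,,
step 3: ,,,,,,
,,,,,,
,,@>,,
,,@@,,
,,,,,,
,,,,,,
step 4: ,,,,,,
,,,,,,
,,@@,,
,,@v,,
,,,,,,
,,,,,,
step 5: ,,,,,,
,,,,,,
,,@@,,
,,@,>,
,,,,,,
,,,,,,
step 6: ,,,,,,
,,,,,,
,,@@,,
,,@,@,
,,,,v,
,,,,,,
step 7: ,,,,,,
,,,,,,
,,@@,,
,,@,@,
,,,<@,
,,,,,,
step 8: ,,,,,,
,,,,,,
,,@@,,
,,@^@,
,,,@@,
,,,,,,
step 9: ,,,,,,
,,,,,,
,,@@,,
,,@@>,
,,,@@,
,,,,,,
step 10: ,,,,,,
,,,,,,
,,@@^,
,,@@,,
,,,@@,
,,,,,,
step 11: ,,,,,,
,,,,,,
,,@@@>
,,@@,,
,,,@@,
,,,,,,
step 12: ,,,,,,
,,,,,,
,,@@@@
,,@@,v
,,,@@,
,,,,,,
step 13: ,,,,,,
,,,,,,
,,@@@@
,,@@<@
,,,@@,
,,,,,,
step 14: ,,,,,,
,,,,,,
,,@@^@
,,@@@@
,,,@@,
,,,,,,
step 15: ,,,,,,
,,,,,,
,,@<,@
,,@@@@
,,,@@,
,,,,,,
step 16: ,,,,,,
,,,,,,
,,@,,@
,,@v@@
,,,@@,
,,,,,,
step 17: ,,,,,,
,,,,,,
,,@,,@
,,@,>@
,,,@@,
,,,,,,
step 18: ,,,,,,
,,,,,,
,,@,^@
,,@,,@
,,,@@,
,,,,,,
step 19: ,,,,,,
,,,,,,
,,@,@>
,,@,,@
,,,@@,
,,,,,,
step 20: ,,,,,,
,,,,,^
,,@,@,
,,@,,@
,,,@@,
,,,,,,
step 21: ,,,,,,
>,,,,@
,,@,@,
,,@,,@
,,,@@,
,,,,,,
step 22: ,,,,,,
@,,,,@
v,@,@,
,,@,,@
,,,@@,
,,,,,,
step 23: ,,,,,,
@,,,,@
@,@,@<
,,@,,@
,,,@@,
,,,,,,
step 24: ,,,,,,
@,,,,^
@,@,@@
,,@,,@
,,,@@,
,,,,,,
step 25: ,,,,,,
@,,,<,
@,@,@@
,,@,,@
,,,@@,
,,,,,,
step 26: ,,,,^,
@,,,@,
@,@,@@
,,@,,@
,,,@@,
,,,,,,
step 27: ,,,,@>
@,,,@,
@,@,@@
,,@,,@
,,,@@,
,,,,,,
step 28: ,,,,@@
@,,,@v
@,@,@@
,,@,,@
,,,@@,
,,,,,,
step 29: ,,,,@@
@,,,<@
@,@,@@
,,@,,@
,,,@@,
,,,,,,

1,4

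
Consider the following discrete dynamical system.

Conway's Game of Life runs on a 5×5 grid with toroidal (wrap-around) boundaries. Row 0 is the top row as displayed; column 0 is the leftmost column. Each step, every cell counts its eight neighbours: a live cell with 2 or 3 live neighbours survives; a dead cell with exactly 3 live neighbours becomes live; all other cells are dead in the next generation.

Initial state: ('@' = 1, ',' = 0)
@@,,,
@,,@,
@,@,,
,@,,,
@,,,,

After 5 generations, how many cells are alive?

[0] @@,,,
@,,@,
@,@,,
,@,,,
@,,,,
[1] @@,,,
@,@,,
@,@,@
@@,,,
@,,,,
[2] @,,,@
,,@@,
,,@@@
,,,,,
,,,,@
[3] @,,,@
@@@,,
,,@,@
,,,,@
@,,,@
[4] ,,,@,
,,@,,
,,@,@
,,,,@
,,,@,
[5] ,,@@,
,,@,,
,,,,,
,,,,@
,,,@@

6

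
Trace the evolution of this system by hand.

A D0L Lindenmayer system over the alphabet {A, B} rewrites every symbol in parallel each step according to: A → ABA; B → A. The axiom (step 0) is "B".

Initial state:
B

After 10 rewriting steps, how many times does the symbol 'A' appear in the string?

2378

step 0: B
step 1: A
step 2: ABA
step 3: ABAAABA
step 4: ABAAABAABAABAAABA
step 5: ABAAABAABAABAAABAABAAABAABAAABAABAABAAABA
step 6: ABAAABAABAABAAABAABAAABAABAAABAABAABAAABAABAAABAABAABAAABAABAAABAABAABAAABAABAAABAABAAABAABAABAAABA
step 7: ABAAABAABAABAAABAABAAABAABAAABAABAABAAABAABAAABAABAABAAABA…ABAAABAABAABAAABAABAAABAABAABAAABAABAAABAABAAABAABAABAAABA  (len 239)
step 8: ABAAABAABAABAAABAABAAABAABAAABAABAABAAABAABAAABAABAABAAABA…ABAAABAABAABAAABAABAAABAABAABAAABAABAAABAABAAABAABAABAAABA  (len 577)
step 9: ABAAABAABAABAAABAABAAABAABAAABAABAABAAABAABAAABAABAABAAABA…ABAAABAABAABAAABAABAAABAABAABAAABAABAAABAABAAABAABAABAAABA  (len 1393)
step 10: ABAAABAABAABAAABAABAAABAABAAABAABAABAAABAABAAABAABAABAAABA…ABAAABAABAABAAABAABAAABAABAABAAABAABAAABAABAAABAABAABAAABA  (len 3363)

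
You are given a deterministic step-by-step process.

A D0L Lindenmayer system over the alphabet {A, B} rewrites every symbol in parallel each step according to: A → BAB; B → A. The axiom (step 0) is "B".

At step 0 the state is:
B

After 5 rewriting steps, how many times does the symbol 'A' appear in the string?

11

[0] B
[1] A
[2] BAB
[3] ABABA
[4] BABABABABAB
[5] ABABABABABABABABABABA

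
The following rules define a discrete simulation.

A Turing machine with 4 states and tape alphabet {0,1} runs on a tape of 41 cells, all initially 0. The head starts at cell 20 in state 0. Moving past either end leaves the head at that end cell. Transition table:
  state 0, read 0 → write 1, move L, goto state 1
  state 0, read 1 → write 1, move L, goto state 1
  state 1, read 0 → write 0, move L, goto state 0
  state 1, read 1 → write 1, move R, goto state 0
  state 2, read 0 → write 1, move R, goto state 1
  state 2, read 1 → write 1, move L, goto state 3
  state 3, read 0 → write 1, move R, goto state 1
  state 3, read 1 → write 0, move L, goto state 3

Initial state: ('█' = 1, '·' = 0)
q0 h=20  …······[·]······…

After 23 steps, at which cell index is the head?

0) q0 h=20  …······[·]······…
1) q1 h=19  …······[·]█·····…
2) q0 h=18  …······[·]·█····…
3) q1 h=17  …······[·]█·█···…
4) q0 h=16  …······[·]·█·█··…
5) q1 h=15  …······[·]█·█·█·…
6) q0 h=14  …······[·]·█·█·█…
7) q1 h=13  …······[·]█·█·█·…
8) q0 h=12  …······[·]·█·█·█…
9) q1 h=11  …······[·]█·█·█·…
10) q0 h=10  …······[·]·█·█·█…
11) q1 h= 9  …······[·]█·█·█·…
12) q0 h= 8  …······[·]·█·█·█…
13) q1 h= 7  …······[·]█·█·█·…
14) q0 h= 6  |······[·]·█·█·█…
15) q1 h= 5  |·····[·]█·█·█·…
16) q0 h= 4  |····[·]·█·█·█…
17) q1 h= 3  |···[·]█·█·█·…
18) q0 h= 2  |··[·]·█·█·█…
19) q1 h= 1  |·[·]█·█·█·…
20) q0 h= 0  |[·]·█·█·█…
21) q1 h= 0  |[█]·█·█·█…
22) q0 h= 1  |█[·]█·█·█·…
23) q1 h= 0  |[█]██·█·█…

0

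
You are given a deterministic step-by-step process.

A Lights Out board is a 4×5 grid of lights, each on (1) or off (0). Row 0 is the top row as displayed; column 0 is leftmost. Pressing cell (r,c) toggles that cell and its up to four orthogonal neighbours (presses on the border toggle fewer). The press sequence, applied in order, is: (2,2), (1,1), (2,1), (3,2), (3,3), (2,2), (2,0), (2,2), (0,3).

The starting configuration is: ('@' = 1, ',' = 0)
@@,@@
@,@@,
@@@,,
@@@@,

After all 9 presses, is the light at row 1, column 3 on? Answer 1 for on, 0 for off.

0

0) @@,@@
@,@@,
@@@,,
@@@@,
1) @@,@@
@,,@,
@,,@,
@@,@,
2) @,,@@
,@@@,
@@,@,
@@,@,
3) @,,@@
,,@@,
,,@@,
@,,@,
4) @,,@@
,,@@,
,,,@,
@@@,,
5) @,,@@
,,@@,
,,,,,
@@,@@
6) @,,@@
,,,@,
,@@@,
@@@@@
7) @,,@@
@,,@,
@,@@,
,@@@@
8) @,,@@
@,@@,
@@,,,
,@,@@
9) @,@,,
@,@,,
@@,,,
,@,@@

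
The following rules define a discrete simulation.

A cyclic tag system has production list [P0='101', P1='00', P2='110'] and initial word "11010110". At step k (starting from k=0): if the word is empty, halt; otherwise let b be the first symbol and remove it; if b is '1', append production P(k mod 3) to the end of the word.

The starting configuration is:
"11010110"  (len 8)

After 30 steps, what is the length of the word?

20

0) "11010110"  (len 8)
1) "1010110101"  (len 10)
2) "01011010100"  (len 11)
3) "1011010100"  (len 10)
4) "011010100101"  (len 12)
5) "11010100101"  (len 11)
6) "1010100101110"  (len 13)
7) "010100101110101"  (len 15)
8) "10100101110101"  (len 14)
9) "0100101110101110"  (len 16)
10) "100101110101110"  (len 15)
11) "0010111010111000"  (len 16)
12) "010111010111000"  (len 15)
13) "10111010111000"  (len 14)
14) "011101011100000"  (len 15)
15) "11101011100000"  (len 14)
16) "1101011100000101"  (len 16)
17) "10101110000010100"  (len 17)
18) "0101110000010100110"  (len 19)
19) "101110000010100110"  (len 18)
20) "0111000001010011000"  (len 19)
21) "111000001010011000"  (len 18)
22) "11000001010011000101"  (len 20)
23) "100000101001100010100"  (len 21)
24) "00000101001100010100110"  (len 23)
25) "0000101001100010100110"  (len 22)
26) "000101001100010100110"  (len 21)
27) "00101001100010100110"  (len 20)
28) "0101001100010100110"  (len 19)
29) "101001100010100110"  (len 18)
30) "01001100010100110110"  (len 20)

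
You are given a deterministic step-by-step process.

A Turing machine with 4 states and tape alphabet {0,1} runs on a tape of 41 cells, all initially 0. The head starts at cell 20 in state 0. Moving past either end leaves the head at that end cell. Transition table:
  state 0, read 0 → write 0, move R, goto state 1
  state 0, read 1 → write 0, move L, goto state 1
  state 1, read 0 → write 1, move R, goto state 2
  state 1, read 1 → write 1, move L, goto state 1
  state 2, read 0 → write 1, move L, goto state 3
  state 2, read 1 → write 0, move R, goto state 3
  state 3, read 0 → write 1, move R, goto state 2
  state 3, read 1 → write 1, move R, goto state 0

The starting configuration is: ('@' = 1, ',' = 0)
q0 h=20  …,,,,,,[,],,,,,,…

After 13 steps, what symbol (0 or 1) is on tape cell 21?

step 0: q0 h=20  …,,,,,,[,],,,,,,…
step 1: q1 h=21  …,,,,,,[,],,,,,,…
step 2: q2 h=22  …,,,,,@[,],,,,,,…
step 3: q3 h=21  …,,,,,,[@]@,,,,,…
step 4: q0 h=22  …,,,,,@[@],,,,,,…
step 5: q1 h=21  …,,,,,,[@],,,,,,…
step 6: q1 h=20  …,,,,,,[,]@,,,,,…
step 7: q2 h=21  …,,,,,@[@],,,,,,…
step 8: q3 h=22  …,,,,@,[,],,,,,,…
step 9: q2 h=23  …,,,@,@[,],,,,,,…
step 10: q3 h=22  …,,,,@,[@]@,,,,,…
step 11: q0 h=23  …,,,@,@[@],,,,,,…
step 12: q1 h=22  …,,,,@,[@],,,,,,…
step 13: q1 h=21  …,,,,,@[,]@,,,,,…

0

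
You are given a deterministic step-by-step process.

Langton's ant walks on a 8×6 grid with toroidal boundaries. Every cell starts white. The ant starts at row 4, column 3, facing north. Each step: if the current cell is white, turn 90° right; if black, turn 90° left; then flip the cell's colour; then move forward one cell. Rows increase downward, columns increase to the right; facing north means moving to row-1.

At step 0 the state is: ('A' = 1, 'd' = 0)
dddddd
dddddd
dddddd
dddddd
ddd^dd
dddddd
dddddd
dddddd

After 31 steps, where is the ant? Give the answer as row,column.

t=0: dddddd
dddddd
dddddd
dddddd
ddd^dd
dddddd
dddddd
dddddd
t=1: dddddd
dddddd
dddddd
dddddd
dddA>d
dddddd
dddddd
dddddd
t=2: dddddd
dddddd
dddddd
dddddd
dddAAd
ddddvd
dddddd
dddddd
t=3: dddddd
dddddd
dddddd
dddddd
dddAAd
ddd<Ad
dddddd
dddddd
t=4: dddddd
dddddd
dddddd
dddddd
ddd^Ad
dddAAd
dddddd
dddddd
t=5: dddddd
dddddd
dddddd
dddddd
dd<dAd
dddAAd
dddddd
dddddd
t=6: dddddd
dddddd
dddddd
dd^ddd
ddAdAd
dddAAd
dddddd
dddddd
t=7: dddddd
dddddd
dddddd
ddA>dd
ddAdAd
dddAAd
dddddd
dddddd
t=8: dddddd
dddddd
dddddd
ddAAdd
ddAvAd
dddAAd
dddddd
dddddd
t=9: dddddd
dddddd
dddddd
ddAAdd
dd<AAd
dddAAd
dddddd
dddddd
t=10: dddddd
dddddd
dddddd
ddAAdd
dddAAd
ddvAAd
dddddd
dddddd
t=11: dddddd
dddddd
dddddd
ddAAdd
dddAAd
d<AAAd
dddddd
dddddd
t=12: dddddd
dddddd
dddddd
ddAAdd
d^dAAd
dAAAAd
dddddd
dddddd
t=13: dddddd
dddddd
dddddd
ddAAdd
dA>AAd
dAAAAd
dddddd
dddddd
t=14: dddddd
dddddd
dddddd
ddAAdd
dAAAAd
dAvAAd
dddddd
dddddd
t=15: dddddd
dddddd
dddddd
ddAAdd
dAAAAd
dAd>Ad
dddddd
dddddd
t=16: dddddd
dddddd
dddddd
ddAAdd
dAA^Ad
dAddAd
dddddd
dddddd
t=17: dddddd
dddddd
dddddd
ddAAdd
dA<dAd
dAddAd
dddddd
dddddd
t=18: dddddd
dddddd
dddddd
ddAAdd
dAddAd
dAvdAd
dddddd
dddddd
t=19: dddddd
dddddd
dddddd
ddAAdd
dAddAd
d<AdAd
dddddd
dddddd
t=20: dddddd
dddddd
dddddd
ddAAdd
dAddAd
ddAdAd
dvdddd
dddddd
t=21: dddddd
dddddd
dddddd
ddAAdd
dAddAd
ddAdAd
<Adddd
dddddd
t=22: dddddd
dddddd
dddddd
ddAAdd
dAddAd
^dAdAd
AAdddd
dddddd
t=23: dddddd
dddddd
dddddd
ddAAdd
dAddAd
A>AdAd
AAdddd
dddddd
t=24: dddddd
dddddd
dddddd
ddAAdd
dAddAd
AAAdAd
Avdddd
dddddd
t=25: dddddd
dddddd
dddddd
ddAAdd
dAddAd
AAAdAd
Ad>ddd
dddddd
t=26: dddddd
dddddd
dddddd
ddAAdd
dAddAd
AAAdAd
AdAddd
ddvddd
t=27: dddddd
dddddd
dddddd
ddAAdd
dAddAd
AAAdAd
AdAddd
d<Addd
t=28: dddddd
dddddd
dddddd
ddAAdd
dAddAd
AAAdAd
A^Addd
dAAddd
t=29: dddddd
dddddd
dddddd
ddAAdd
dAddAd
AAAdAd
AA>ddd
dAAddd
t=30: dddddd
dddddd
dddddd
ddAAdd
dAddAd
AA^dAd
AAdddd
dAAddd
t=31: dddddd
dddddd
dddddd
ddAAdd
dAddAd
A<ddAd
AAdddd
dAAddd

5,1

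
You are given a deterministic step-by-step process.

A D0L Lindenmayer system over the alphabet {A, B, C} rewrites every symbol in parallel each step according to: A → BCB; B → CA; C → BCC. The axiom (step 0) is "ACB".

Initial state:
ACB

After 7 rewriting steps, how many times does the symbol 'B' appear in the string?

0) ACB
1) BCBBCCCA
2) CABCCCACABCCBCCBCCBCB
3) BCCBCBCABCCBCCBCCBCBBCCBCBCABCCBCCCABCCBCCCABCCBCCCABCCCA
4) CABCCBCCCABCCCABCCBCBCABCCBCCCABCCBCCCABCCBCCCABCCCACABCCB…CABCCBCCCABCCBCCBCCBCBCABCCBCCCABCCBCCBCCBCBCABCCBCCBCCBCB  (len 153)
5) BCCBCBCABCCBCCCABCCBCCBCCBCBCABCCBCCBCCBCBCABCCBCCCABCCCAB…BCCBCCCABCCBCCCABCCCABCCBCBCABCCBCCCABCCBCCCABCCBCCCABCCCA  (len 414)
6) CABCCBCCCABCCCABCCBCBCABCCBCCCABCCBCCBCCBCBCABCCBCCCABCCBC…CABCCBCCCABCCBCCBCCBCBCABCCBCCCABCCBCCBCCBCBCABCCBCCBCCBCB  (len 1116)
7) BCCBCBCABCCBCCCABCCBCCBCCBCBCABCCBCCBCCBCBCABCCBCCCABCCCAB…BCCBCCCABCCBCCCABCCCABCCBCBCABCCBCCCABCCBCCCABCCBCCCABCCCA  (len 3015)

909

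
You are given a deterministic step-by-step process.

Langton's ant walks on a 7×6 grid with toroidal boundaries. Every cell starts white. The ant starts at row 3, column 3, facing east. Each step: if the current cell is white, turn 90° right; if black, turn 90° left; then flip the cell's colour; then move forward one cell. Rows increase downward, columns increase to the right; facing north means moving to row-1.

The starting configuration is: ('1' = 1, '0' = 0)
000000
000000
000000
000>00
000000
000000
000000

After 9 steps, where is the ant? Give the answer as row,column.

2,3

[0] 000000
000000
000000
000>00
000000
000000
000000
[1] 000000
000000
000000
000100
000v00
000000
000000
[2] 000000
000000
000000
000100
00<100
000000
000000
[3] 000000
000000
000000
00^100
001100
000000
000000
[4] 000000
000000
000000
001>00
001100
000000
000000
[5] 000000
000000
000^00
001000
001100
000000
000000
[6] 000000
000000
0001>0
001000
001100
000000
000000
[7] 000000
000000
000110
0010v0
001100
000000
000000
[8] 000000
000000
000110
001<10
001100
000000
000000
[9] 000000
000000
000^10
001110
001100
000000
000000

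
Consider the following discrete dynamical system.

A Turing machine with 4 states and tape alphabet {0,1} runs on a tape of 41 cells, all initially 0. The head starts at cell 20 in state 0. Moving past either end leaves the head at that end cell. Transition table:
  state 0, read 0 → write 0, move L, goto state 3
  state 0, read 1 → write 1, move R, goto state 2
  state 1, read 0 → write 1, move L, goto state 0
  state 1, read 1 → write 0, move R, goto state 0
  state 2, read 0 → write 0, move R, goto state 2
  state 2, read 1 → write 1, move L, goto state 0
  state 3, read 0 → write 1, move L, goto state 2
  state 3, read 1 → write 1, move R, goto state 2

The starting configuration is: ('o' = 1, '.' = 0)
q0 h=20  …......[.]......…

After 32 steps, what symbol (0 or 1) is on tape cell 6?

0) q0 h=20  …......[.]......…
1) q3 h=19  …......[.]......…
2) q2 h=18  …......[.]o.....…
3) q2 h=19  …......[o]......…
4) q0 h=18  …......[.]o.....…
5) q3 h=17  …......[.].o....…
6) q2 h=16  …......[.]o.o...…
7) q2 h=17  …......[o].o....…
8) q0 h=16  …......[.]o.o...…
9) q3 h=15  …......[.].o.o..…
10) q2 h=14  …......[.]o.o.o.…
11) q2 h=15  …......[o].o.o..…
12) q0 h=14  …......[.]o.o.o.…
13) q3 h=13  …......[.].o.o.o…
14) q2 h=12  …......[.]o.o.o.…
15) q2 h=13  …......[o].o.o.o…
16) q0 h=12  …......[.]o.o.o.…
17) q3 h=11  …......[.].o.o.o…
18) q2 h=10  …......[.]o.o.o.…
19) q2 h=11  …......[o].o.o.o…
20) q0 h=10  …......[.]o.o.o.…
21) q3 h= 9  …......[.].o.o.o…
22) q2 h= 8  …......[.]o.o.o.…
23) q2 h= 9  …......[o].o.o.o…
24) q0 h= 8  …......[.]o.o.o.…
25) q3 h= 7  …......[.].o.o.o…
26) q2 h= 6  |......[.]o.o.o.…
27) q2 h= 7  …......[o].o.o.o…
28) q0 h= 6  |......[.]o.o.o.…
29) q3 h= 5  |.....[.].o.o.o…
30) q2 h= 4  |....[.]o.o.o.…
31) q2 h= 5  |.....[o].o.o.o…
32) q0 h= 4  |....[.]o.o.o.…

0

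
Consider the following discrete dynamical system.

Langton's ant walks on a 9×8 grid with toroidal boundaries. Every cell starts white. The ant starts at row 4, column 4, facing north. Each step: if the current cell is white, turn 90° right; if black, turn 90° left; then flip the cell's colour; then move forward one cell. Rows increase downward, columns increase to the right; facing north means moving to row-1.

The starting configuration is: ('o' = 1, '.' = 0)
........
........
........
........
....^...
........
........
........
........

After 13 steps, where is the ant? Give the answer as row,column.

4,3

step 0: ........
........
........
........
....^...
........
........
........
........
step 1: ........
........
........
........
....o>..
........
........
........
........
step 2: ........
........
........
........
....oo..
.....v..
........
........
........
step 3: ........
........
........
........
....oo..
....<o..
........
........
........
step 4: ........
........
........
........
....^o..
....oo..
........
........
........
step 5: ........
........
........
........
...<.o..
....oo..
........
........
........
step 6: ........
........
........
...^....
...o.o..
....oo..
........
........
........
step 7: ........
........
........
...o>...
...o.o..
....oo..
........
........
........
step 8: ........
........
........
...oo...
...ovo..
....oo..
........
........
........
step 9: ........
........
........
...oo...
...<oo..
....oo..
........
........
........
step 10: ........
........
........
...oo...
....oo..
...voo..
........
........
........
step 11: ........
........
........
...oo...
....oo..
..<ooo..
........
........
........
step 12: ........
........
........
...oo...
..^.oo..
..oooo..
........
........
........
step 13: ........
........
........
...oo...
..o>oo..
..oooo..
........
........
........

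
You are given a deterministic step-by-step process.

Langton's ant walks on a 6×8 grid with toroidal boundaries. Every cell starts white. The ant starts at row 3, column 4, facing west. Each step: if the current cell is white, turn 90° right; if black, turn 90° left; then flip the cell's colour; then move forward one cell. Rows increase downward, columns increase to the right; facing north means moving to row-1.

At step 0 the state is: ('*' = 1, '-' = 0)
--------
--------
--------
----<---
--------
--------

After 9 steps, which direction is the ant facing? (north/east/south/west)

south

step 0: --------
--------
--------
----<---
--------
--------
step 1: --------
--------
----^---
----*---
--------
--------
step 2: --------
--------
----*>--
----*---
--------
--------
step 3: --------
--------
----**--
----*v--
--------
--------
step 4: --------
--------
----**--
----<*--
--------
--------
step 5: --------
--------
----**--
-----*--
----v---
--------
step 6: --------
--------
----**--
-----*--
---<*---
--------
step 7: --------
--------
----**--
---^-*--
---**---
--------
step 8: --------
--------
----**--
---*>*--
---**---
--------
step 9: --------
--------
----**--
---***--
---*v---
--------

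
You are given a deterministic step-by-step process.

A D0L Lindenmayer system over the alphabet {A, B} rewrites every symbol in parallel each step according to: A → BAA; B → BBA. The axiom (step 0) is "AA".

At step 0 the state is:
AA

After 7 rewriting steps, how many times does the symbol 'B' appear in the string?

t=0: AA
t=1: BAABAA
t=2: BBABAABAABBABAABAA
t=3: BBABBABAABBABAABAABBABAABAABBABBABAABBABAABAABBABAABAA
t=4: BBABBABAABBABBABAABBABAABAABBABBABAABBABAABAABBABAABAABBAB…ABAABBABBABAABBABAABAABBABAABAABBABBABAABBABAABAABBABAABAA  (len 162)
t=5: BBABBABAABBABBABAABBABAABAABBABBABAABBABBABAABBABAABAABBAB…ABAABBABBABAABBABAABAABBABAABAABBABBABAABBABAABAABBABAABAA  (len 486)
t=6: BBABBABAABBABBABAABBABAABAABBABBABAABBABBABAABBABAABAABBAB…ABAABBABBABAABBABAABAABBABAABAABBABBABAABBABAABAABBABAABAA  (len 1458)
t=7: BBABBABAABBABBABAABBABAABAABBABBABAABBABBABAABBABAABAABBAB…ABAABBABBABAABBABAABAABBABAABAABBABBABAABBABAABAABBABAABAA  (len 4374)

2186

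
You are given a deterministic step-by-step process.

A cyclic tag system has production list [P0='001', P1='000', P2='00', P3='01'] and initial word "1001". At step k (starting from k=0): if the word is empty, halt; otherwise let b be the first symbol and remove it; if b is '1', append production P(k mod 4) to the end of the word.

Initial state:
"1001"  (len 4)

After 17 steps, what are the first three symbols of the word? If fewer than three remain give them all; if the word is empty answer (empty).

k=0  "1001"  (len 4)
k=1  "001001"  (len 6)
k=2  "01001"  (len 5)
k=3  "1001"  (len 4)
k=4  "00101"  (len 5)
k=5  "0101"  (len 4)
k=6  "101"  (len 3)
k=7  "0100"  (len 4)
k=8  "100"  (len 3)
k=9  "00001"  (len 5)
k=10  "0001"  (len 4)
k=11  "001"  (len 3)
k=12  "01"  (len 2)
k=13  "1"  (len 1)
k=14  "000"  (len 3)
k=15  "00"  (len 2)
k=16  "0"  (len 1)
k=17  (halted — word empty)

(empty)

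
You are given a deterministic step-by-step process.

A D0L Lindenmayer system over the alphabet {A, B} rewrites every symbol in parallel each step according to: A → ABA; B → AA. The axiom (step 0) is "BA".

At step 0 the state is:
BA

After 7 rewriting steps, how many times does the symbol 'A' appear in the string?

t=0: BA
t=1: AAABA
t=2: ABAABAABAAAABA
t=3: ABAAAABAABAAAABAABAAAABAABAABAABAAAABA
t=4: ABAAAABAABAABAABAAAABAABAAAABAABAABAABAAAABAABAAAABAABAABAABAAAABAABAAAABAABAAAABAABAAAABAABAABAABAAAABA
t=5: ABAAAABAABAABAABAAAABAABAAAABAABAAAABAABAAAABAABAABAABAAAA…AAAABAABAABAABAAAABAABAAAABAABAAAABAABAAAABAABAABAABAAAABA  (len 284)
t=6: ABAAAABAABAABAABAAAABAABAAAABAABAAAABAABAAAABAABAABAABAAAA…AAAABAABAABAABAAAABAABAAAABAABAAAABAABAAAABAABAABAABAAAABA  (len 776)
t=7: ABAAAABAABAABAABAAAABAABAAAABAABAAAABAABAAAABAABAABAABAAAA…AAAABAABAABAABAAAABAABAAAABAABAAAABAABAAAABAABAABAABAAAABA  (len 2120)

1552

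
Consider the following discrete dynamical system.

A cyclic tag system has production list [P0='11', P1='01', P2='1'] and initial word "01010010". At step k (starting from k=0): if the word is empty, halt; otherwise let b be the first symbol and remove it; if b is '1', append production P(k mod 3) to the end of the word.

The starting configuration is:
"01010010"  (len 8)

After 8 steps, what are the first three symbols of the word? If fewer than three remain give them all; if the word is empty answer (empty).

k=0  "01010010"  (len 8)
k=1  "1010010"  (len 7)
k=2  "01001001"  (len 8)
k=3  "1001001"  (len 7)
k=4  "00100111"  (len 8)
k=5  "0100111"  (len 7)
k=6  "100111"  (len 6)
k=7  "0011111"  (len 7)
k=8  "011111"  (len 6)

011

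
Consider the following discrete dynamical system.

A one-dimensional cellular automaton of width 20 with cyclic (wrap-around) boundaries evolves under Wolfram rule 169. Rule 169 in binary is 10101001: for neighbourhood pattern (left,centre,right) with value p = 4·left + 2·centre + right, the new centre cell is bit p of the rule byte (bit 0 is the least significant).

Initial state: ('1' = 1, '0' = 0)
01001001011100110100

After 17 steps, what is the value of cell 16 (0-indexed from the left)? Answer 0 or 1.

0

k=0  01001001011100110100
k=1  00000000111000101001
k=2  01111110110010010000
k=3  01111101100000000111
k=4  11111011001111110110
k=5  11110110001111101101
k=6  11101100101111011011
k=7  11011000011110110111
k=8  10110011011101101111
k=9  01100010111011011111
k=10  11001001110110111110
k=11  10000001101101111101
k=12  00111101011011111011
k=13  00111010110111110110
k=14  10110101101111101100
k=15  01101011011111011000
k=16  01010110111110110011
k=17  10101101111101100010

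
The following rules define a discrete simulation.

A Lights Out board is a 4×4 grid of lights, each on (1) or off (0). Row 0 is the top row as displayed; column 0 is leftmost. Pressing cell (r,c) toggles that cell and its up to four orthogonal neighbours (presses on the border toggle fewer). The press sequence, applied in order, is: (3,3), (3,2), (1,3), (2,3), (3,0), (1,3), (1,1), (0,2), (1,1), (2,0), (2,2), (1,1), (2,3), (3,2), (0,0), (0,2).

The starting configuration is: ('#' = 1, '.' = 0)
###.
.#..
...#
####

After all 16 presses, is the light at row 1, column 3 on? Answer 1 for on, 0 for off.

0

step 0: ###.
.#..
...#
####
step 1: ###.
.#..
....
##..
step 2: ###.
.#..
..#.
#.##
step 3: ####
.###
..##
#.##
step 4: ####
.##.
....
#.#.
step 5: ####
.##.
#...
.##.
step 6: ###.
.#.#
#..#
.##.
step 7: #.#.
#.##
##.#
.##.
step 8: ##.#
#..#
##.#
.##.
step 9: #..#
.###
#..#
.##.
step 10: #..#
####
.#.#
###.
step 11: #..#
##.#
..#.
##..
step 12: ##.#
..##
.##.
##..
step 13: ##.#
..#.
.#.#
##.#
step 14: ##.#
..#.
.###
#.#.
step 15: ...#
#.#.
.###
#.#.
step 16: .##.
#...
.###
#.#.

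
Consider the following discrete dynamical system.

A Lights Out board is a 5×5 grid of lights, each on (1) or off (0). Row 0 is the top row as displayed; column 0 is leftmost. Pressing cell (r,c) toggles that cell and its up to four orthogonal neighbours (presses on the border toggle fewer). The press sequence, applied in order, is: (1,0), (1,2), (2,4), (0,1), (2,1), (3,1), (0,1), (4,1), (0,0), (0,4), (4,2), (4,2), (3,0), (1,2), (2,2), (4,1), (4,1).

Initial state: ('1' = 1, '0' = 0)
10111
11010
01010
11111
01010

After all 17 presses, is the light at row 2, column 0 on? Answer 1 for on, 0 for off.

[0] 10111
11010
01010
11111
01010
[1] 00111
00010
11010
11111
01010
[2] 00011
01100
11110
11111
01010
[3] 00011
01101
11101
11110
01010
[4] 11111
00101
11101
11110
01010
[5] 11111
01101
00001
10110
01010
[6] 11111
01101
01001
01010
00010
[7] 00011
00101
01001
01010
00010
[8] 00011
00101
01001
00010
11110
[9] 11011
10101
01001
00010
11110
[10] 11000
10100
01001
00010
11110
[11] 11000
10100
01001
00110
10000
[12] 11000
10100
01001
00010
11110
[13] 11000
10100
11001
11010
01110
[14] 11100
11010
11101
11010
01110
[15] 11100
11110
10011
11110
01110
[16] 11100
11110
10011
10110
10010
[17] 11100
11110
10011
11110
01110

1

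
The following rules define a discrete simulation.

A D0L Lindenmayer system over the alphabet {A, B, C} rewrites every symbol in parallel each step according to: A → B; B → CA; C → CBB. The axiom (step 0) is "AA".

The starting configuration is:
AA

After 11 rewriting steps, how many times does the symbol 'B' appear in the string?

1790

[0] AA
[1] BB
[2] CACA
[3] CBBBCBBB
[4] CBBCACACACBBCACACA
[5] CBBCACACBBBCBBBCBBBCBBCACACBBBCBBBCBBB
[6] CBBCACACBBBCBBBCBBCACACACBBCACACACBBCACACACBBCACACBBBCBBBCBBCACACACBBCACACACBBCACACA
[7] CBBCACACBBBCBBBCBBCACACACBBCACACACBBCACACBBBCBBBCBBBCBBCAC…ACBBCACACBBBCBBBCBBBCBBCACACBBBCBBBCBBBCBBCACACBBBCBBBCBBB  (len 180)
[8] CBBCACACBBBCBBBCBBCACACACBBCACACACBBCACACBBBCBBBCBBBCBBCAC…BCACACACBBCACACACBBCACACBBBCBBBCBBCACACACBBCACACACBBCACACA  (len 394)
[9] CBBCACACBBBCBBBCBBCACACACBBCACACACBBCACACBBBCBBBCBBBCBBCAC…ACBBCACACBBBCBBBCBBBCBBCACACBBBCBBBCBBBCBBCACACBBBCBBBCBBB  (len 850)
[10] CBBCACACBBBCBBBCBBCACACACBBCACACACBBCACACBBBCBBBCBBBCBBCAC…BCACACACBBCACACACBBCACACBBBCBBBCBBCACACACBBCACACACBBCACACA  (len 1852)
[11] CBBCACACBBBCBBBCBBCACACACBBCACACACBBCACACBBBCBBBCBBBCBBCAC…ACBBCACACBBBCBBBCBBBCBBCACACBBBCBBBCBBBCBBCACACBBBCBBBCBBB  (len 4008)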